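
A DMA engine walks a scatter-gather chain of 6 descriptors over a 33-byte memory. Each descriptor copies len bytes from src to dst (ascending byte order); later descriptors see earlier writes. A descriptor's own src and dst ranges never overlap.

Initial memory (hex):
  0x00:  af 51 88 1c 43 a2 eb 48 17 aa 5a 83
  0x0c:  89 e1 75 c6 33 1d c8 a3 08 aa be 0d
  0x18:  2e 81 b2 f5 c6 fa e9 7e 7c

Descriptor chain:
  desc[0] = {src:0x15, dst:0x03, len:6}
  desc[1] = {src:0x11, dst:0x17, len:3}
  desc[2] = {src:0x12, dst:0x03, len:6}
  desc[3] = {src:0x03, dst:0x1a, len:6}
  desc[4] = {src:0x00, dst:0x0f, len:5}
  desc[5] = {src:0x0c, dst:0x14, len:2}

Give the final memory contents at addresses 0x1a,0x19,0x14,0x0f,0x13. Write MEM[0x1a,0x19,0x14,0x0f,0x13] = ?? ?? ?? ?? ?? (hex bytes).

MEM[0x1a,0x19,0x14,0x0f,0x13] = c8 a3 89 af a3

  after D0: wrote 6B at 0x03 = aabe0d2e81b2
  after D1: wrote 3B at 0x17 = 1dc8a3
  after D2: wrote 6B at 0x03 = c8a308aabe1d
  after D3: wrote 6B at 0x1a = c8a308aabe1d
  after D4: wrote 5B at 0x0f = af5188c8a3
  after D5: wrote 2B at 0x14 = 89e1
query mem[0x1a]=0xc8, mem[0x19]=0xa3, mem[0x14]=0x89, mem[0x0f]=0xaf, mem[0x13]=0xa3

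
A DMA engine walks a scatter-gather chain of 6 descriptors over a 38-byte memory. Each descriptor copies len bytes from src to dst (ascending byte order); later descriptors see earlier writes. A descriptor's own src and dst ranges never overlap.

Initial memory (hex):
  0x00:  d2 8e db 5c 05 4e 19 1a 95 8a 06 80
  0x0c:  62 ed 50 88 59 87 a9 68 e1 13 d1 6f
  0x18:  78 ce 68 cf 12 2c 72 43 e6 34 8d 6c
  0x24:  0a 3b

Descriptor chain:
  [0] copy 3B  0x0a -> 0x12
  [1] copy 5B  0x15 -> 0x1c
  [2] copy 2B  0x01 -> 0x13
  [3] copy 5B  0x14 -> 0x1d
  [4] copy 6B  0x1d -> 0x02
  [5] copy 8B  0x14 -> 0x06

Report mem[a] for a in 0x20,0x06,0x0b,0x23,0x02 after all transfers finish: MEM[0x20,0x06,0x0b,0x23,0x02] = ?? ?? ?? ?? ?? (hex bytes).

MEM[0x20,0x06,0x0b,0x23,0x02] = 6f db ce 6c db

  after D0: wrote 3B at 0x12 = 068062
  after D1: wrote 5B at 0x1c = 13d16f78ce
  after D2: wrote 2B at 0x13 = 8edb
  after D3: wrote 5B at 0x1d = db13d16f78
  after D4: wrote 6B at 0x02 = db13d16f788d
  after D5: wrote 8B at 0x06 = db13d16f78ce68cf
query mem[0x20]=0x6f, mem[0x06]=0xdb, mem[0x0b]=0xce, mem[0x23]=0x6c, mem[0x02]=0xdb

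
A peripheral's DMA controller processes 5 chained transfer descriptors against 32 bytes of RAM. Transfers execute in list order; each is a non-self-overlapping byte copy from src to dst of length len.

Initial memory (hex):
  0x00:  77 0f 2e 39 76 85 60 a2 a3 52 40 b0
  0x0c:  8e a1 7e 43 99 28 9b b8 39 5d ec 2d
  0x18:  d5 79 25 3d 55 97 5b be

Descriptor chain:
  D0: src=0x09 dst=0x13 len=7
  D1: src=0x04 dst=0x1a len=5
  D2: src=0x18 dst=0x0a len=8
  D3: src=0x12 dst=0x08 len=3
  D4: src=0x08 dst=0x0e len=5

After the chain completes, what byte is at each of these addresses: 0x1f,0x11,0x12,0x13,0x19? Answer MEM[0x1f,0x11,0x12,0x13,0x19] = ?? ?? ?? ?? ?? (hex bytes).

  after D0: wrote 7B at 0x13 = 5240b08ea17e43
  after D1: wrote 5B at 0x1a = 768560a2a3
  after D2: wrote 8B at 0x0a = 7e43768560a2a3be
  after D3: wrote 3B at 0x08 = 9b5240
  after D4: wrote 5B at 0x0e = 9b52404376
query mem[0x1f]=0xbe, mem[0x11]=0x43, mem[0x12]=0x76, mem[0x13]=0x52, mem[0x19]=0x43

MEM[0x1f,0x11,0x12,0x13,0x19] = be 43 76 52 43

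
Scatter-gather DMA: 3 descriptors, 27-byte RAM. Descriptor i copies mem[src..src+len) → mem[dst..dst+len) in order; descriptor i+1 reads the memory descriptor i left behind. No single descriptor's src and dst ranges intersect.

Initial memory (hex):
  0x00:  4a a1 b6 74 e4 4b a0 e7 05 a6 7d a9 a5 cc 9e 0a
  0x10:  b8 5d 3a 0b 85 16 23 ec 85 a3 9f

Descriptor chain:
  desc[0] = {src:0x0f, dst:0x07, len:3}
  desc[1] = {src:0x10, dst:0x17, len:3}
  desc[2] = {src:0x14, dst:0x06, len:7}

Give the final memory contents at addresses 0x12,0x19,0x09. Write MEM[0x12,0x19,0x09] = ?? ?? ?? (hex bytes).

#0 dst[0x07+3] := {0x0a,0xb8,0x5d}
#1 dst[0x17+3] := {0xb8,0x5d,0x3a}
#2 dst[0x06+7] := {0x85,0x16,0x23,0xb8,0x5d,0x3a,0x9f}
query mem[0x12]=0x3a, mem[0x19]=0x3a, mem[0x09]=0xb8

MEM[0x12,0x19,0x09] = 3a 3a b8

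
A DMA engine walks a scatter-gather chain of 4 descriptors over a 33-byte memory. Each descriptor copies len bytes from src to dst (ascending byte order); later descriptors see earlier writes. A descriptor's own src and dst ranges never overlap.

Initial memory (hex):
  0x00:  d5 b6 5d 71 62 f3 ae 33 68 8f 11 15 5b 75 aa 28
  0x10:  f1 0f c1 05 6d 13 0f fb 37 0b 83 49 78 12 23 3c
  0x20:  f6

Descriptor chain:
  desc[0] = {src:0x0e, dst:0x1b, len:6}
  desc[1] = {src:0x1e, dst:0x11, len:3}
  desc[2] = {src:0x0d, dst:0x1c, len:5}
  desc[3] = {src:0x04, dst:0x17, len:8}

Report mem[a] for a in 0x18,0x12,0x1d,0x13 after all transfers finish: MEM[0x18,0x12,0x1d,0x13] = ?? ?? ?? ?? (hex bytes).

MEM[0x18,0x12,0x1d,0x13] = f3 c1 11 05

#0 dst[0x1b+6] := {0xaa,0x28,0xf1,0x0f,0xc1,0x05}
#1 dst[0x11+3] := {0x0f,0xc1,0x05}
#2 dst[0x1c+5] := {0x75,0xaa,0x28,0xf1,0x0f}
#3 dst[0x17+8] := {0x62,0xf3,0xae,0x33,0x68,0x8f,0x11,0x15}
query mem[0x18]=0xf3, mem[0x12]=0xc1, mem[0x1d]=0x11, mem[0x13]=0x05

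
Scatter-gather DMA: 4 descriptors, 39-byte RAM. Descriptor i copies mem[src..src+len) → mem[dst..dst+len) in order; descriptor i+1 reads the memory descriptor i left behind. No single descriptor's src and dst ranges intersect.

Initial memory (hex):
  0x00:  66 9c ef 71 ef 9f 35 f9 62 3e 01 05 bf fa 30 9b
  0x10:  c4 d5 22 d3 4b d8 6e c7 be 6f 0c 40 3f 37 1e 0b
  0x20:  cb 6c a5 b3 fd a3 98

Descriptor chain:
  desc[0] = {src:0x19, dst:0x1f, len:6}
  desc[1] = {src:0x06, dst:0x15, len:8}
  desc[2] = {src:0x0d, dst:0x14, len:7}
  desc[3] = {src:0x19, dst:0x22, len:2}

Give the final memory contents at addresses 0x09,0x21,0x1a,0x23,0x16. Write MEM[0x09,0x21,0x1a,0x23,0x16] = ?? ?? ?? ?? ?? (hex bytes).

  after D0: wrote 6B at 0x1f = 6f0c403f371e
  after D1: wrote 8B at 0x15 = 35f9623e0105bffa
  after D2: wrote 7B at 0x14 = fa309bc4d522d3
  after D3: wrote 2B at 0x22 = 22d3
query mem[0x09]=0x3e, mem[0x21]=0x40, mem[0x1a]=0xd3, mem[0x23]=0xd3, mem[0x16]=0x9b

MEM[0x09,0x21,0x1a,0x23,0x16] = 3e 40 d3 d3 9b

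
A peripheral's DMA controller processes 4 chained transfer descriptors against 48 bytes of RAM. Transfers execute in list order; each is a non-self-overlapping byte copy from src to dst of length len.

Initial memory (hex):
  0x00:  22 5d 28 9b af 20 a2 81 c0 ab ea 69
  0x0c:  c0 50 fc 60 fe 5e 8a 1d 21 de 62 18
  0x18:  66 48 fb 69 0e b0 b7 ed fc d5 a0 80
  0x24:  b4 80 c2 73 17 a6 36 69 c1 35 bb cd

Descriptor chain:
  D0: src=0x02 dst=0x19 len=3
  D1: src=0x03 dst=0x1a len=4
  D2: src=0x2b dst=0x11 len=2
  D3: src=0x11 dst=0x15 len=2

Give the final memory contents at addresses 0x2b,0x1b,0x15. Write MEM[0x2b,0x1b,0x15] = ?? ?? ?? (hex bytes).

MEM[0x2b,0x1b,0x15] = 69 af 69

D0: mem[0x19..0x1b] <- [28 9b af]
D1: mem[0x1a..0x1d] <- [9b af 20 a2]
D2: mem[0x11..0x12] <- [69 c1]
D3: mem[0x15..0x16] <- [69 c1]
query mem[0x2b]=0x69, mem[0x1b]=0xaf, mem[0x15]=0x69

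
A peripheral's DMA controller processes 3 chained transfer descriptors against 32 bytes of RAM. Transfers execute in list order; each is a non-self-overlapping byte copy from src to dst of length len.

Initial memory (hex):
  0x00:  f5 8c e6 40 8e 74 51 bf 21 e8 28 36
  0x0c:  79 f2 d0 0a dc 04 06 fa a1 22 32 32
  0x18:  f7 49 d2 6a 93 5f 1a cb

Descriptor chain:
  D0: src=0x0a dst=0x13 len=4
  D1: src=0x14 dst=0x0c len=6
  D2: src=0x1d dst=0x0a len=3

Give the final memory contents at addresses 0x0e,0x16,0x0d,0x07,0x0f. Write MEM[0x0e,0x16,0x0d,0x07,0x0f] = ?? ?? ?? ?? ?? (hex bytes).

#0 dst[0x13+4] := {0x28,0x36,0x79,0xf2}
#1 dst[0x0c+6] := {0x36,0x79,0xf2,0x32,0xf7,0x49}
#2 dst[0x0a+3] := {0x5f,0x1a,0xcb}
query mem[0x0e]=0xf2, mem[0x16]=0xf2, mem[0x0d]=0x79, mem[0x07]=0xbf, mem[0x0f]=0x32

MEM[0x0e,0x16,0x0d,0x07,0x0f] = f2 f2 79 bf 32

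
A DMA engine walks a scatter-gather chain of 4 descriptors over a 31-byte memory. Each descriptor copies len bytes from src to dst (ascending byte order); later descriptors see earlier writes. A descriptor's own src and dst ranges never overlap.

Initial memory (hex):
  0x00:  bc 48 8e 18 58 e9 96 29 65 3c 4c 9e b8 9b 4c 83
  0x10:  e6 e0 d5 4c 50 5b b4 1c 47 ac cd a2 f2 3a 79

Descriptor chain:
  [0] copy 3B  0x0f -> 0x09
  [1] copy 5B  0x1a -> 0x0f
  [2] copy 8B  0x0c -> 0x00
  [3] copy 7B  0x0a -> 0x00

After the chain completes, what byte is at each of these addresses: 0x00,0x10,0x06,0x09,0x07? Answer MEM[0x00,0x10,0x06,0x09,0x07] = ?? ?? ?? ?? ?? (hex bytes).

MEM[0x00,0x10,0x06,0x09,0x07] = e6 a2 a2 83 79

[0] 0x0f->0x09 len=3 : 83 e6 e0
[1] 0x1a->0x0f len=5 : cd a2 f2 3a 79
[2] 0x0c->0x00 len=8 : b8 9b 4c cd a2 f2 3a 79
[3] 0x0a->0x00 len=7 : e6 e0 b8 9b 4c cd a2
query mem[0x00]=0xe6, mem[0x10]=0xa2, mem[0x06]=0xa2, mem[0x09]=0x83, mem[0x07]=0x79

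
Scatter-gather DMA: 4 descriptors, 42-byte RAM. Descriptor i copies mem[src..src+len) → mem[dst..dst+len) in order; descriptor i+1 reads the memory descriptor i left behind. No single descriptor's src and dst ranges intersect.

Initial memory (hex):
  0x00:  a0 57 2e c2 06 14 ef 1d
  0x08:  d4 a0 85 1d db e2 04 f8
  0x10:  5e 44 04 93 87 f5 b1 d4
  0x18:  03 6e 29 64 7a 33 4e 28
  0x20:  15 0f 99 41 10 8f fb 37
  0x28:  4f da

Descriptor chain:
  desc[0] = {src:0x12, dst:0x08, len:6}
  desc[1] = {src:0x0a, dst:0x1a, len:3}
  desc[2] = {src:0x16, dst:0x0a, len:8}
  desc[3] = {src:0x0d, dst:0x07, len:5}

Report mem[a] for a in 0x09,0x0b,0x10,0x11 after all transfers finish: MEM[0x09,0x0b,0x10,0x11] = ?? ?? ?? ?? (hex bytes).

D0: mem[0x08..0x0d] <- [04 93 87 f5 b1 d4]
D1: mem[0x1a..0x1c] <- [87 f5 b1]
D2: mem[0x0a..0x11] <- [b1 d4 03 6e 87 f5 b1 33]
D3: mem[0x07..0x0b] <- [6e 87 f5 b1 33]
query mem[0x09]=0xf5, mem[0x0b]=0x33, mem[0x10]=0xb1, mem[0x11]=0x33

MEM[0x09,0x0b,0x10,0x11] = f5 33 b1 33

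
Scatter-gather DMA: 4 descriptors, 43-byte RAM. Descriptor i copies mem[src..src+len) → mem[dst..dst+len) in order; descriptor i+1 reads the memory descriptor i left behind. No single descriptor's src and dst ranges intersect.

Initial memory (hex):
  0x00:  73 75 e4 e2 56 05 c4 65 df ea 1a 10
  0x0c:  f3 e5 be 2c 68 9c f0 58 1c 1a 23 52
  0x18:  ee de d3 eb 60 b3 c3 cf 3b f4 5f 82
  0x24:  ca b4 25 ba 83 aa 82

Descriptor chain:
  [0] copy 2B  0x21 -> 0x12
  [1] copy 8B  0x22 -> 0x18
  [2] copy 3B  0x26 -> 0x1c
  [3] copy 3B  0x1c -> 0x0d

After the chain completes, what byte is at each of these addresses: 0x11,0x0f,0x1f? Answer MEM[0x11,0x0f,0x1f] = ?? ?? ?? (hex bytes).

MEM[0x11,0x0f,0x1f] = 9c 83 aa

[0] 0x21->0x12 len=2 : f4 5f
[1] 0x22->0x18 len=8 : 5f 82 ca b4 25 ba 83 aa
[2] 0x26->0x1c len=3 : 25 ba 83
[3] 0x1c->0x0d len=3 : 25 ba 83
query mem[0x11]=0x9c, mem[0x0f]=0x83, mem[0x1f]=0xaa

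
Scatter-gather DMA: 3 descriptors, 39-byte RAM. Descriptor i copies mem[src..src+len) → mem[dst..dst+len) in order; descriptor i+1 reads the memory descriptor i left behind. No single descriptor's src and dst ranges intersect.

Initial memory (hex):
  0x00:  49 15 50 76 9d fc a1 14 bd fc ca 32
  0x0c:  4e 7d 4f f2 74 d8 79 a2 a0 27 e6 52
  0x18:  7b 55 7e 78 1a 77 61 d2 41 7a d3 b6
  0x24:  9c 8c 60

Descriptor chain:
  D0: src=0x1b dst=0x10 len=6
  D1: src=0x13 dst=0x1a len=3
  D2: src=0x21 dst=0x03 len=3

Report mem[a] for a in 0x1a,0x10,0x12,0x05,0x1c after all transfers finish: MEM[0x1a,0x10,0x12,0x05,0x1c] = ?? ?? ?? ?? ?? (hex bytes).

D0: mem[0x10..0x15] <- [78 1a 77 61 d2 41]
D1: mem[0x1a..0x1c] <- [61 d2 41]
D2: mem[0x03..0x05] <- [7a d3 b6]
query mem[0x1a]=0x61, mem[0x10]=0x78, mem[0x12]=0x77, mem[0x05]=0xb6, mem[0x1c]=0x41

MEM[0x1a,0x10,0x12,0x05,0x1c] = 61 78 77 b6 41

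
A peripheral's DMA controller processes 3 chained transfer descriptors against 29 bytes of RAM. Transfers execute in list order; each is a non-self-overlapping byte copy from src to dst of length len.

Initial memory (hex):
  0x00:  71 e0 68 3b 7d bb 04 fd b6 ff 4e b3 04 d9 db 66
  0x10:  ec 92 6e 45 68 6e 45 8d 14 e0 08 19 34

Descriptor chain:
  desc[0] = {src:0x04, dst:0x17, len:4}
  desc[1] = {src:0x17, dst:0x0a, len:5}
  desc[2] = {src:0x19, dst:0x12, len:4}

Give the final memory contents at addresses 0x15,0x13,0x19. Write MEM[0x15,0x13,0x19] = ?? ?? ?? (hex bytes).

#0 dst[0x17+4] := {0x7d,0xbb,0x04,0xfd}
#1 dst[0x0a+5] := {0x7d,0xbb,0x04,0xfd,0x19}
#2 dst[0x12+4] := {0x04,0xfd,0x19,0x34}
query mem[0x15]=0x34, mem[0x13]=0xfd, mem[0x19]=0x04

MEM[0x15,0x13,0x19] = 34 fd 04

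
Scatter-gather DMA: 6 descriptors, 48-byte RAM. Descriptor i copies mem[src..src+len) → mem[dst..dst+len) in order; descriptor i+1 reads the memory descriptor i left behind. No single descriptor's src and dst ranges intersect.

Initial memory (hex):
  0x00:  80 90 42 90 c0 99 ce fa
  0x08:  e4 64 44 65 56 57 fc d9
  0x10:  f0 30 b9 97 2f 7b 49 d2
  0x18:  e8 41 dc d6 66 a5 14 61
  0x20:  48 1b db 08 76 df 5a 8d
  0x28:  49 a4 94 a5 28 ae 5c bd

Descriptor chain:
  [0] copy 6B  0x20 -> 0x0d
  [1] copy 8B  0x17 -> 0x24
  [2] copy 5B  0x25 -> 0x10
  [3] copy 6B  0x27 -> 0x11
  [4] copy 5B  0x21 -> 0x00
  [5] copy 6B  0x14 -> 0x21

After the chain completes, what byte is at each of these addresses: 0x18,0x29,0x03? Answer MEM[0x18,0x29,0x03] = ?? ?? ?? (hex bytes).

  after D0: wrote 6B at 0x0d = 481bdb0876df
  after D1: wrote 8B at 0x24 = d2e841dcd666a514
  after D2: wrote 5B at 0x10 = e841dcd666
  after D3: wrote 6B at 0x11 = dcd666a51428
  after D4: wrote 5B at 0x00 = 1bdb08d2e8
  after D5: wrote 6B at 0x21 = a51428d2e841
query mem[0x18]=0xe8, mem[0x29]=0x66, mem[0x03]=0xd2

MEM[0x18,0x29,0x03] = e8 66 d2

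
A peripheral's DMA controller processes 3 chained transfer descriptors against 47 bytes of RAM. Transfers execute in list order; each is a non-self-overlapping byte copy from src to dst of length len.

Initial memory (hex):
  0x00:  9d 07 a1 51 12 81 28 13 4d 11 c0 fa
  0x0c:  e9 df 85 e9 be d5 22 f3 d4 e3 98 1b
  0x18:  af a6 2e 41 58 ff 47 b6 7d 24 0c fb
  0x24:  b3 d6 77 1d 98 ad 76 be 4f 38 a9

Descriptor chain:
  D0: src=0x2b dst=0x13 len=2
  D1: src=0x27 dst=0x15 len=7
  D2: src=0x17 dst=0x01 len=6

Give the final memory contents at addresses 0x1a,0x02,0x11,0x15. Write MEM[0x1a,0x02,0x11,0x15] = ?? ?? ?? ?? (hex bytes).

MEM[0x1a,0x02,0x11,0x15] = 4f 76 d5 1d

D0: mem[0x13..0x14] <- [be 4f]
D1: mem[0x15..0x1b] <- [1d 98 ad 76 be 4f 38]
D2: mem[0x01..0x06] <- [ad 76 be 4f 38 58]
query mem[0x1a]=0x4f, mem[0x02]=0x76, mem[0x11]=0xd5, mem[0x15]=0x1d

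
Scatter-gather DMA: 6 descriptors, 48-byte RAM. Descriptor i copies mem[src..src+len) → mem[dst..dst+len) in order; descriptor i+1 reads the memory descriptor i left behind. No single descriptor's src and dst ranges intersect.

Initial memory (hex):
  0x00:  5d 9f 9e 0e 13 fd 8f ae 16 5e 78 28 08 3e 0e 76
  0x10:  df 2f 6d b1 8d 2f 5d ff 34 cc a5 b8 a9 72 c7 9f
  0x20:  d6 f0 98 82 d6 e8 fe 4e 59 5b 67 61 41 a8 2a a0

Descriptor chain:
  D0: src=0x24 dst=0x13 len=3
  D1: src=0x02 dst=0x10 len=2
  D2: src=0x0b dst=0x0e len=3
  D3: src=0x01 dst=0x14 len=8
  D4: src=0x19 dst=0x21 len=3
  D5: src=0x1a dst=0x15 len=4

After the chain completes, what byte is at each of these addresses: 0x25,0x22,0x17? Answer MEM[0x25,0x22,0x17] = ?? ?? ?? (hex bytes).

MEM[0x25,0x22,0x17] = e8 ae a9

#0 dst[0x13+3] := {0xd6,0xe8,0xfe}
#1 dst[0x10+2] := {0x9e,0x0e}
#2 dst[0x0e+3] := {0x28,0x08,0x3e}
#3 dst[0x14+8] := {0x9f,0x9e,0x0e,0x13,0xfd,0x8f,0xae,0x16}
#4 dst[0x21+3] := {0x8f,0xae,0x16}
#5 dst[0x15+4] := {0xae,0x16,0xa9,0x72}
query mem[0x25]=0xe8, mem[0x22]=0xae, mem[0x17]=0xa9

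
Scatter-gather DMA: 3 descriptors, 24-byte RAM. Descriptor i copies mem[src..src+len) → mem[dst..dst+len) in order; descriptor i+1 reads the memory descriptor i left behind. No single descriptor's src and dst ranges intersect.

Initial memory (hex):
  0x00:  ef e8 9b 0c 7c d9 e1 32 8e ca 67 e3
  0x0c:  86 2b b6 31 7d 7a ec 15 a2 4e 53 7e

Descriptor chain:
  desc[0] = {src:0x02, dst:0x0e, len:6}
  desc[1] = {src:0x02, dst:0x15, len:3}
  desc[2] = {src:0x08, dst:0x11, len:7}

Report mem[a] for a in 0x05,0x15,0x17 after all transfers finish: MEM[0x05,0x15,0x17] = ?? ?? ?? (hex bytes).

MEM[0x05,0x15,0x17] = d9 86 9b

#0 dst[0x0e+6] := {0x9b,0x0c,0x7c,0xd9,0xe1,0x32}
#1 dst[0x15+3] := {0x9b,0x0c,0x7c}
#2 dst[0x11+7] := {0x8e,0xca,0x67,0xe3,0x86,0x2b,0x9b}
query mem[0x05]=0xd9, mem[0x15]=0x86, mem[0x17]=0x9b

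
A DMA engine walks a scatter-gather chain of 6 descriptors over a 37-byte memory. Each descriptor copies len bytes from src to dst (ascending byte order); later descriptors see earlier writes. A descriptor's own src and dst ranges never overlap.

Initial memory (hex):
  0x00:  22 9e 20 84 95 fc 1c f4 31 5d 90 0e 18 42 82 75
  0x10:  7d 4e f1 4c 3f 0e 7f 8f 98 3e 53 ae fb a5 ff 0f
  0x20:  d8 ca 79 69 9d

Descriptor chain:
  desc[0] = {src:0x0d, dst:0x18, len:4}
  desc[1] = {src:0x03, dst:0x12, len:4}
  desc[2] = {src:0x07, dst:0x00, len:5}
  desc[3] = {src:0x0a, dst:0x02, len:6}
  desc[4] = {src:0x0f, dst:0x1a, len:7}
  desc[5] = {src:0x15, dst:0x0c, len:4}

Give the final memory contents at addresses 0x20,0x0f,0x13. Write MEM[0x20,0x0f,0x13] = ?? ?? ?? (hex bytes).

MEM[0x20,0x0f,0x13] = 1c 42 95

[0] 0x0d->0x18 len=4 : 42 82 75 7d
[1] 0x03->0x12 len=4 : 84 95 fc 1c
[2] 0x07->0x00 len=5 : f4 31 5d 90 0e
[3] 0x0a->0x02 len=6 : 90 0e 18 42 82 75
[4] 0x0f->0x1a len=7 : 75 7d 4e 84 95 fc 1c
[5] 0x15->0x0c len=4 : 1c 7f 8f 42
query mem[0x20]=0x1c, mem[0x0f]=0x42, mem[0x13]=0x95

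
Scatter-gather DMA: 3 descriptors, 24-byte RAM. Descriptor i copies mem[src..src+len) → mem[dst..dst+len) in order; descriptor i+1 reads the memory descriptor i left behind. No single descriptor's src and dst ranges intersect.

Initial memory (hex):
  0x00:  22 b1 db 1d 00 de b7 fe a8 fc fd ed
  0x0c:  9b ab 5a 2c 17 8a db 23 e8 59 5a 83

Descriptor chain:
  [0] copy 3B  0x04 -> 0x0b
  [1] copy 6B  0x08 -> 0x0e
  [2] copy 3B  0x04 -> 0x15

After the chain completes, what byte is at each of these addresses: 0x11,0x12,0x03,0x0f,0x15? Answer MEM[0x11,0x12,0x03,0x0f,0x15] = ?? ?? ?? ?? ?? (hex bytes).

MEM[0x11,0x12,0x03,0x0f,0x15] = 00 de 1d fc 00

[0] 0x04->0x0b len=3 : 00 de b7
[1] 0x08->0x0e len=6 : a8 fc fd 00 de b7
[2] 0x04->0x15 len=3 : 00 de b7
query mem[0x11]=0x00, mem[0x12]=0xde, mem[0x03]=0x1d, mem[0x0f]=0xfc, mem[0x15]=0x00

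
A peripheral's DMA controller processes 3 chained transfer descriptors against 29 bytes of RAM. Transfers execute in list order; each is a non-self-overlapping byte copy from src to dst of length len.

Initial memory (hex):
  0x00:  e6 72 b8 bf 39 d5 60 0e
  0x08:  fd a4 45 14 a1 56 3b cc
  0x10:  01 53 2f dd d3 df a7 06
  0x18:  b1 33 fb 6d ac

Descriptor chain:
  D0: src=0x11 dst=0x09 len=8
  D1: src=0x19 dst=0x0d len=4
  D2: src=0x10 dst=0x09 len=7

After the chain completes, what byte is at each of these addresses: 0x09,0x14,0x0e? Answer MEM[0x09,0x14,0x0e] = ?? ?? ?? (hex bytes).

MEM[0x09,0x14,0x0e] = ac d3 df

#0 dst[0x09+8] := {0x53,0x2f,0xdd,0xd3,0xdf,0xa7,0x06,0xb1}
#1 dst[0x0d+4] := {0x33,0xfb,0x6d,0xac}
#2 dst[0x09+7] := {0xac,0x53,0x2f,0xdd,0xd3,0xdf,0xa7}
query mem[0x09]=0xac, mem[0x14]=0xd3, mem[0x0e]=0xdf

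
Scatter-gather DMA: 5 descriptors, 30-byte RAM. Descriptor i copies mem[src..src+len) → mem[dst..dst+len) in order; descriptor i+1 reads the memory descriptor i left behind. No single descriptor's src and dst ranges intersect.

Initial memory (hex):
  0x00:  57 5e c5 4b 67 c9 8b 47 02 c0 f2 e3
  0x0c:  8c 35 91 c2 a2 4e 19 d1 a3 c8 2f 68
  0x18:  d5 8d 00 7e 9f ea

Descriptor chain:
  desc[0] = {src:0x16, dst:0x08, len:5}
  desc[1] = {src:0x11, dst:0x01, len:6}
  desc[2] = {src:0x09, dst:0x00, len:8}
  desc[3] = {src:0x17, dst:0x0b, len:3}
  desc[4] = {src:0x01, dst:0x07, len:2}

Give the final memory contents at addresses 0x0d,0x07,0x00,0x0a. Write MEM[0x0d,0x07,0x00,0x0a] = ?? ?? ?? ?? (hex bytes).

  after D0: wrote 5B at 0x08 = 2f68d58d00
  after D1: wrote 6B at 0x01 = 4e19d1a3c82f
  after D2: wrote 8B at 0x00 = 68d58d003591c2a2
  after D3: wrote 3B at 0x0b = 68d58d
  after D4: wrote 2B at 0x07 = d58d
query mem[0x0d]=0x8d, mem[0x07]=0xd5, mem[0x00]=0x68, mem[0x0a]=0xd5

MEM[0x0d,0x07,0x00,0x0a] = 8d d5 68 d5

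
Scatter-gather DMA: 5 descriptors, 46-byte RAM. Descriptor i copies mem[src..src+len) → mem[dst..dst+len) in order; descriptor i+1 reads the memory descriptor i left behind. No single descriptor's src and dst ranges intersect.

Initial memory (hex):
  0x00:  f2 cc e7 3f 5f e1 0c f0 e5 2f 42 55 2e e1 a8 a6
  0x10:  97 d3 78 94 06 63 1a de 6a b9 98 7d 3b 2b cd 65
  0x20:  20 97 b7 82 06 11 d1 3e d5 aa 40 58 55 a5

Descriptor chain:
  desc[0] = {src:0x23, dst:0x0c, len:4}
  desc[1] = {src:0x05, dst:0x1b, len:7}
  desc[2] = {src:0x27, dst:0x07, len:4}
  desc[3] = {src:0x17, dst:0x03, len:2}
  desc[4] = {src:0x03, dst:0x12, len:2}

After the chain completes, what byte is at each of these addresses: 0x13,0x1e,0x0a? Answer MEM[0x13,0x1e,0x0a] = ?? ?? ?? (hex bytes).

MEM[0x13,0x1e,0x0a] = 6a e5 40

  after D0: wrote 4B at 0x0c = 820611d1
  after D1: wrote 7B at 0x1b = e10cf0e52f4255
  after D2: wrote 4B at 0x07 = 3ed5aa40
  after D3: wrote 2B at 0x03 = de6a
  after D4: wrote 2B at 0x12 = de6a
query mem[0x13]=0x6a, mem[0x1e]=0xe5, mem[0x0a]=0x40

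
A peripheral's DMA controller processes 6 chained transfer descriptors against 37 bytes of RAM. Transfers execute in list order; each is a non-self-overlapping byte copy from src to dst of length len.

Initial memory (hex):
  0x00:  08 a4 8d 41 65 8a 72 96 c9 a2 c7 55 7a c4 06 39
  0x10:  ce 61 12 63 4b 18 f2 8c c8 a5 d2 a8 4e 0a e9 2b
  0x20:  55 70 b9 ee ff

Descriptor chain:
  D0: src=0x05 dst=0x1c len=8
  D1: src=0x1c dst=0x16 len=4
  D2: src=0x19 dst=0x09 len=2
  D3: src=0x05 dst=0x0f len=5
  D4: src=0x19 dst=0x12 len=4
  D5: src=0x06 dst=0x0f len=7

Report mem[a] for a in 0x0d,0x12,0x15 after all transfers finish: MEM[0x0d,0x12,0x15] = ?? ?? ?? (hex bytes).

MEM[0x0d,0x12,0x15] = c4 c9 7a

  after D0: wrote 8B at 0x1c = 8a7296c9a2c7557a
  after D1: wrote 4B at 0x16 = 8a7296c9
  after D2: wrote 2B at 0x09 = c9d2
  after D3: wrote 5B at 0x0f = 8a7296c9c9
  after D4: wrote 4B at 0x12 = c9d2a88a
  after D5: wrote 7B at 0x0f = 7296c9c9d2557a
query mem[0x0d]=0xc4, mem[0x12]=0xc9, mem[0x15]=0x7a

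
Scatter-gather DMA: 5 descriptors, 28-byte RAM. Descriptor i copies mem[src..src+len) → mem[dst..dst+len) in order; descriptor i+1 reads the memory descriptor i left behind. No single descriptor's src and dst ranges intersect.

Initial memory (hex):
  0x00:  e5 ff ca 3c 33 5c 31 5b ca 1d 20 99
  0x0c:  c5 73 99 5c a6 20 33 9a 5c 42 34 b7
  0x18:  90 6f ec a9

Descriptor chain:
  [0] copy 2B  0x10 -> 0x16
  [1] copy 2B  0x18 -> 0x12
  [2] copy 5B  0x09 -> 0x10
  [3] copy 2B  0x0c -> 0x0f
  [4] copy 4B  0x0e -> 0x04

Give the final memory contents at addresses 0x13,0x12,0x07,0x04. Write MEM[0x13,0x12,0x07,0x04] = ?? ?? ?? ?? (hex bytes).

  after D0: wrote 2B at 0x16 = a620
  after D1: wrote 2B at 0x12 = 906f
  after D2: wrote 5B at 0x10 = 1d2099c573
  after D3: wrote 2B at 0x0f = c573
  after D4: wrote 4B at 0x04 = 99c57320
query mem[0x13]=0xc5, mem[0x12]=0x99, mem[0x07]=0x20, mem[0x04]=0x99

MEM[0x13,0x12,0x07,0x04] = c5 99 20 99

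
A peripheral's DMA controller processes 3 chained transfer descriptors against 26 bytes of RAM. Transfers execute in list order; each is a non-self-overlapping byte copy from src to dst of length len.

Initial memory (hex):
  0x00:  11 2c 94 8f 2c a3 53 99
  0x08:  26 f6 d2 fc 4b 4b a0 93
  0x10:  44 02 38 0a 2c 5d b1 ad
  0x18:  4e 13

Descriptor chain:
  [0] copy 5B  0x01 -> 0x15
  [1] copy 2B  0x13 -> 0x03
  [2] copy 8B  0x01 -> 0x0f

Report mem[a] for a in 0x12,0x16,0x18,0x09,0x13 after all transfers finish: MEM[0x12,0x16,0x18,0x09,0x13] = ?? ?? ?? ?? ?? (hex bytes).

MEM[0x12,0x16,0x18,0x09,0x13] = 2c 26 2c f6 a3

#0 dst[0x15+5] := {0x2c,0x94,0x8f,0x2c,0xa3}
#1 dst[0x03+2] := {0x0a,0x2c}
#2 dst[0x0f+8] := {0x2c,0x94,0x0a,0x2c,0xa3,0x53,0x99,0x26}
query mem[0x12]=0x2c, mem[0x16]=0x26, mem[0x18]=0x2c, mem[0x09]=0xf6, mem[0x13]=0xa3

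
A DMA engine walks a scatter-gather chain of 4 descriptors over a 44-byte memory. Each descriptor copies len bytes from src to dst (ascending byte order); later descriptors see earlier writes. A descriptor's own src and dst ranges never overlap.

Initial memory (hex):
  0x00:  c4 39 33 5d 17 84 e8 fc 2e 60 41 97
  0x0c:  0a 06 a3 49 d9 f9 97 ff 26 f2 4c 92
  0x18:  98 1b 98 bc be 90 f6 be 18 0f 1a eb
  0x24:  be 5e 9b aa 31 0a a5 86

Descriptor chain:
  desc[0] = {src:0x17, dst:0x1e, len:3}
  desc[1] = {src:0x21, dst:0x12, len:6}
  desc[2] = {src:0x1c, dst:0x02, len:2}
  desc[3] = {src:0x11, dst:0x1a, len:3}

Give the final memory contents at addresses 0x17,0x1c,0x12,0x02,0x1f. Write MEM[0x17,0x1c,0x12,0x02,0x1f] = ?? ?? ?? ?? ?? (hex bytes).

MEM[0x17,0x1c,0x12,0x02,0x1f] = 9b 1a 0f be 98

D0: mem[0x1e..0x20] <- [92 98 1b]
D1: mem[0x12..0x17] <- [0f 1a eb be 5e 9b]
D2: mem[0x02..0x03] <- [be 90]
D3: mem[0x1a..0x1c] <- [f9 0f 1a]
query mem[0x17]=0x9b, mem[0x1c]=0x1a, mem[0x12]=0x0f, mem[0x02]=0xbe, mem[0x1f]=0x98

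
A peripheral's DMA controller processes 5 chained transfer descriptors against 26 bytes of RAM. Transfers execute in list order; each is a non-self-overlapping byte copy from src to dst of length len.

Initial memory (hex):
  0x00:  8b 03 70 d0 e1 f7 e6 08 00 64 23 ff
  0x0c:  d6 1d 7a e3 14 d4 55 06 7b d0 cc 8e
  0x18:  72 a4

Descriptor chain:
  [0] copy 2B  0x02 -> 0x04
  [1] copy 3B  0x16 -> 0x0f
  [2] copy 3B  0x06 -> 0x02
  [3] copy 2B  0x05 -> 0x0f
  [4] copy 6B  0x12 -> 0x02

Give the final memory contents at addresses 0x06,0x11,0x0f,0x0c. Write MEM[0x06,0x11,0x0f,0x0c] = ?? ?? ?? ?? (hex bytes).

[0] 0x02->0x04 len=2 : 70 d0
[1] 0x16->0x0f len=3 : cc 8e 72
[2] 0x06->0x02 len=3 : e6 08 00
[3] 0x05->0x0f len=2 : d0 e6
[4] 0x12->0x02 len=6 : 55 06 7b d0 cc 8e
query mem[0x06]=0xcc, mem[0x11]=0x72, mem[0x0f]=0xd0, mem[0x0c]=0xd6

MEM[0x06,0x11,0x0f,0x0c] = cc 72 d0 d6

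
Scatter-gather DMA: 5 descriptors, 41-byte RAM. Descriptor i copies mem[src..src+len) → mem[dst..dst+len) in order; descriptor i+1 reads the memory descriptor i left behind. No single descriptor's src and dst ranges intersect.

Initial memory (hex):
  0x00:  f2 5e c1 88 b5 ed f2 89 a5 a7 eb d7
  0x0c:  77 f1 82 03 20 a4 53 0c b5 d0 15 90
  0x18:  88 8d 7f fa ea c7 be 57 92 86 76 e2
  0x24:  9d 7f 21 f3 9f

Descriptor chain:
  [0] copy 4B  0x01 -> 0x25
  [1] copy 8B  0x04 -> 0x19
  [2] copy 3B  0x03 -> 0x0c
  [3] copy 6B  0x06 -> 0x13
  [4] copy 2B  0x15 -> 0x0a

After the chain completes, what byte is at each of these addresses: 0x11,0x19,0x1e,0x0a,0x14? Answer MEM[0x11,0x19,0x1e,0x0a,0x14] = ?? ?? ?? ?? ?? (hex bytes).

MEM[0x11,0x19,0x1e,0x0a,0x14] = a4 b5 a7 a5 89

D0: mem[0x25..0x28] <- [5e c1 88 b5]
D1: mem[0x19..0x20] <- [b5 ed f2 89 a5 a7 eb d7]
D2: mem[0x0c..0x0e] <- [88 b5 ed]
D3: mem[0x13..0x18] <- [f2 89 a5 a7 eb d7]
D4: mem[0x0a..0x0b] <- [a5 a7]
query mem[0x11]=0xa4, mem[0x19]=0xb5, mem[0x1e]=0xa7, mem[0x0a]=0xa5, mem[0x14]=0x89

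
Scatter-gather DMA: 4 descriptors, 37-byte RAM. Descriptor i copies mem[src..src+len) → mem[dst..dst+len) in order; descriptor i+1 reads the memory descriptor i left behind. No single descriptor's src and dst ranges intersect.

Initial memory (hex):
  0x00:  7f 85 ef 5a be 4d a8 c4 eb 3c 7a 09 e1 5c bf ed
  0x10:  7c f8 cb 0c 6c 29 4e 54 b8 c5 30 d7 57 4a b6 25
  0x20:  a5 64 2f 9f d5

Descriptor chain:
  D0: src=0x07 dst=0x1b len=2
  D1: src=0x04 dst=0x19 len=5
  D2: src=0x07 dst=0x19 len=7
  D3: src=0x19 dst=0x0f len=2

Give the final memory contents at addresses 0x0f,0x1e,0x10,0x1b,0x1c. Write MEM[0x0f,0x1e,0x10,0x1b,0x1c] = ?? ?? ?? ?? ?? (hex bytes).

MEM[0x0f,0x1e,0x10,0x1b,0x1c] = c4 e1 eb 3c 7a

#0 dst[0x1b+2] := {0xc4,0xeb}
#1 dst[0x19+5] := {0xbe,0x4d,0xa8,0xc4,0xeb}
#2 dst[0x19+7] := {0xc4,0xeb,0x3c,0x7a,0x09,0xe1,0x5c}
#3 dst[0x0f+2] := {0xc4,0xeb}
query mem[0x0f]=0xc4, mem[0x1e]=0xe1, mem[0x10]=0xeb, mem[0x1b]=0x3c, mem[0x1c]=0x7a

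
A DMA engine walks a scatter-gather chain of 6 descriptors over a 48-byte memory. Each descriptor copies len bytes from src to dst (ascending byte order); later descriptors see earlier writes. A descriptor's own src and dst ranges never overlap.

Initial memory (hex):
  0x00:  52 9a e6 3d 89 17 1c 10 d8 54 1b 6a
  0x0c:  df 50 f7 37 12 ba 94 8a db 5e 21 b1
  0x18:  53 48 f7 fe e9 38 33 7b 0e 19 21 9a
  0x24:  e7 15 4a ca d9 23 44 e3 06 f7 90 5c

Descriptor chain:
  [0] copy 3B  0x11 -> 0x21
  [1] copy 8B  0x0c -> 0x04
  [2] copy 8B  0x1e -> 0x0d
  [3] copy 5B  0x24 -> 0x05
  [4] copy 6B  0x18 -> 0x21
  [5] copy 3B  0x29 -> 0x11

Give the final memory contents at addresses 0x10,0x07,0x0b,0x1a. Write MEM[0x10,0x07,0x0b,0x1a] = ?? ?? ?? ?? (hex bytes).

[0] 0x11->0x21 len=3 : ba 94 8a
[1] 0x0c->0x04 len=8 : df 50 f7 37 12 ba 94 8a
[2] 0x1e->0x0d len=8 : 33 7b 0e ba 94 8a e7 15
[3] 0x24->0x05 len=5 : e7 15 4a ca d9
[4] 0x18->0x21 len=6 : 53 48 f7 fe e9 38
[5] 0x29->0x11 len=3 : 23 44 e3
query mem[0x10]=0xba, mem[0x07]=0x4a, mem[0x0b]=0x8a, mem[0x1a]=0xf7

MEM[0x10,0x07,0x0b,0x1a] = ba 4a 8a f7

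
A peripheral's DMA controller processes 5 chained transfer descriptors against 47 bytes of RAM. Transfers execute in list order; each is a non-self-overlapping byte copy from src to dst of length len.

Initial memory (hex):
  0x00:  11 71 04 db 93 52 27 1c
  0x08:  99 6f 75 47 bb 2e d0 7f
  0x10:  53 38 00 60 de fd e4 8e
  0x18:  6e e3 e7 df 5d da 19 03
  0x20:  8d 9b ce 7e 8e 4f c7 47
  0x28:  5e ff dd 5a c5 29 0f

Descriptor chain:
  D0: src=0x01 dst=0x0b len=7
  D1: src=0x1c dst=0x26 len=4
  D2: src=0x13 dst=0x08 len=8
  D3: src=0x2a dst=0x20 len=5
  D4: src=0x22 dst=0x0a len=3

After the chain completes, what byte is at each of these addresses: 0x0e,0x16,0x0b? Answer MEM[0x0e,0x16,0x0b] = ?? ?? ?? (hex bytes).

[0] 0x01->0x0b len=7 : 71 04 db 93 52 27 1c
[1] 0x1c->0x26 len=4 : 5d da 19 03
[2] 0x13->0x08 len=8 : 60 de fd e4 8e 6e e3 e7
[3] 0x2a->0x20 len=5 : dd 5a c5 29 0f
[4] 0x22->0x0a len=3 : c5 29 0f
query mem[0x0e]=0xe3, mem[0x16]=0xe4, mem[0x0b]=0x29

MEM[0x0e,0x16,0x0b] = e3 e4 29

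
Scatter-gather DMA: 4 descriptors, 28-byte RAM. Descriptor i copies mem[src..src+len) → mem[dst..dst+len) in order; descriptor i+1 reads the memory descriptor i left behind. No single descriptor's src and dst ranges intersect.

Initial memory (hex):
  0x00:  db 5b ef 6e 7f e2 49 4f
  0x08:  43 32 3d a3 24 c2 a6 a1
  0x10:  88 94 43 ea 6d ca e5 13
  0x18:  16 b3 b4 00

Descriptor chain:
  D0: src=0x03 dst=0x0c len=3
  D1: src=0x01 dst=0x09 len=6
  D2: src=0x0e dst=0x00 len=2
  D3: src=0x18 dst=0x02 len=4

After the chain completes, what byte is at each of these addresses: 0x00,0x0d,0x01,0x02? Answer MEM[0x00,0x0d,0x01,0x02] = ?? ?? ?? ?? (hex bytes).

MEM[0x00,0x0d,0x01,0x02] = 49 e2 a1 16

D0: mem[0x0c..0x0e] <- [6e 7f e2]
D1: mem[0x09..0x0e] <- [5b ef 6e 7f e2 49]
D2: mem[0x00..0x01] <- [49 a1]
D3: mem[0x02..0x05] <- [16 b3 b4 00]
query mem[0x00]=0x49, mem[0x0d]=0xe2, mem[0x01]=0xa1, mem[0x02]=0x16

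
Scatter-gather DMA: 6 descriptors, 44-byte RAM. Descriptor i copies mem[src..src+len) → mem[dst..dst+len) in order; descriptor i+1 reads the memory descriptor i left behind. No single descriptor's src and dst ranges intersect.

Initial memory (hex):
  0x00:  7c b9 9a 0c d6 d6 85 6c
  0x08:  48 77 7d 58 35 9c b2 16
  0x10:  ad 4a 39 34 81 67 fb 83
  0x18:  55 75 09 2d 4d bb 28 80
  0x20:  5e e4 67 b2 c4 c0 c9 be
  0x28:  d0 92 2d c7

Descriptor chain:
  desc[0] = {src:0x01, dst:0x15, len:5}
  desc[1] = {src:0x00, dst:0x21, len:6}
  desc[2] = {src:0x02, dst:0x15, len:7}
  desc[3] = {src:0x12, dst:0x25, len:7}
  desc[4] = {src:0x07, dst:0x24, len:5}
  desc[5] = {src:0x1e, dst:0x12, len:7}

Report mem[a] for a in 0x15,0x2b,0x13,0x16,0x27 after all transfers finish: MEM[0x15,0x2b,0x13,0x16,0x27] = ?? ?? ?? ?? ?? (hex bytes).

[0] 0x01->0x15 len=5 : b9 9a 0c d6 d6
[1] 0x00->0x21 len=6 : 7c b9 9a 0c d6 d6
[2] 0x02->0x15 len=7 : 9a 0c d6 d6 85 6c 48
[3] 0x12->0x25 len=7 : 39 34 81 9a 0c d6 d6
[4] 0x07->0x24 len=5 : 6c 48 77 7d 58
[5] 0x1e->0x12 len=7 : 28 80 5e 7c b9 9a 6c
query mem[0x15]=0x7c, mem[0x2b]=0xd6, mem[0x13]=0x80, mem[0x16]=0xb9, mem[0x27]=0x7d

MEM[0x15,0x2b,0x13,0x16,0x27] = 7c d6 80 b9 7d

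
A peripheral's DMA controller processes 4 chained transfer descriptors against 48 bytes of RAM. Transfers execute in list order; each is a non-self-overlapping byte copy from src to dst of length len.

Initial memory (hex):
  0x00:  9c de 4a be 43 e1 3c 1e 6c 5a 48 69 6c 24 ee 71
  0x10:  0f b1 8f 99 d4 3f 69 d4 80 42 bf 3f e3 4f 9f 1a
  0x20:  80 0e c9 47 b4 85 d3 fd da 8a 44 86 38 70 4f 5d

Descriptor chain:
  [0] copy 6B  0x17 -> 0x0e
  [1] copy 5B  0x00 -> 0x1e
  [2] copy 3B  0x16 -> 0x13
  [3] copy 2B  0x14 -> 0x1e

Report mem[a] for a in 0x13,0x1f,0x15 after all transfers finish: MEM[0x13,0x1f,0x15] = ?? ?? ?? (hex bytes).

  after D0: wrote 6B at 0x0e = d48042bf3fe3
  after D1: wrote 5B at 0x1e = 9cde4abe43
  after D2: wrote 3B at 0x13 = 69d480
  after D3: wrote 2B at 0x1e = d480
query mem[0x13]=0x69, mem[0x1f]=0x80, mem[0x15]=0x80

MEM[0x13,0x1f,0x15] = 69 80 80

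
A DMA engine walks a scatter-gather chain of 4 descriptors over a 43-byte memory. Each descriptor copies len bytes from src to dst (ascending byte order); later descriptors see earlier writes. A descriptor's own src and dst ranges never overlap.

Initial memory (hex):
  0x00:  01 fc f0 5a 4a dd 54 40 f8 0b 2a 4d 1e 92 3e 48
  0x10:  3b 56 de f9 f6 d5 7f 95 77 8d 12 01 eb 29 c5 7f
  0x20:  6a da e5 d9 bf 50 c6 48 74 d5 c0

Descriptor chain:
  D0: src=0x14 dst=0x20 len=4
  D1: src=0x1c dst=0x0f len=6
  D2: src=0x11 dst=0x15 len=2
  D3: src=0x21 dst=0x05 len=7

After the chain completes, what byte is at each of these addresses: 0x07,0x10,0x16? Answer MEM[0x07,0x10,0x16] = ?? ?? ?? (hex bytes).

#0 dst[0x20+4] := {0xf6,0xd5,0x7f,0x95}
#1 dst[0x0f+6] := {0xeb,0x29,0xc5,0x7f,0xf6,0xd5}
#2 dst[0x15+2] := {0xc5,0x7f}
#3 dst[0x05+7] := {0xd5,0x7f,0x95,0xbf,0x50,0xc6,0x48}
query mem[0x07]=0x95, mem[0x10]=0x29, mem[0x16]=0x7f

MEM[0x07,0x10,0x16] = 95 29 7f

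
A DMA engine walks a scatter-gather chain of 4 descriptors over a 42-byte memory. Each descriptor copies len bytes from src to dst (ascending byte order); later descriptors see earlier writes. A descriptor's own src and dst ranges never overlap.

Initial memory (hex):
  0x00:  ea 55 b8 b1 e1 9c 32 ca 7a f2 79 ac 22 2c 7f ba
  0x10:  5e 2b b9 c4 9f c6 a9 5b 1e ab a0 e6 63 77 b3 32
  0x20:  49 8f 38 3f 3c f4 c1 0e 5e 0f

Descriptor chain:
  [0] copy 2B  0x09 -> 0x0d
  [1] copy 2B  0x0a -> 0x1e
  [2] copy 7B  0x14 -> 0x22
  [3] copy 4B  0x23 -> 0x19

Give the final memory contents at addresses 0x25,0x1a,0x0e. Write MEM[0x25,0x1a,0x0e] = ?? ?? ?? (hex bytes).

#0 dst[0x0d+2] := {0xf2,0x79}
#1 dst[0x1e+2] := {0x79,0xac}
#2 dst[0x22+7] := {0x9f,0xc6,0xa9,0x5b,0x1e,0xab,0xa0}
#3 dst[0x19+4] := {0xc6,0xa9,0x5b,0x1e}
query mem[0x25]=0x5b, mem[0x1a]=0xa9, mem[0x0e]=0x79

MEM[0x25,0x1a,0x0e] = 5b a9 79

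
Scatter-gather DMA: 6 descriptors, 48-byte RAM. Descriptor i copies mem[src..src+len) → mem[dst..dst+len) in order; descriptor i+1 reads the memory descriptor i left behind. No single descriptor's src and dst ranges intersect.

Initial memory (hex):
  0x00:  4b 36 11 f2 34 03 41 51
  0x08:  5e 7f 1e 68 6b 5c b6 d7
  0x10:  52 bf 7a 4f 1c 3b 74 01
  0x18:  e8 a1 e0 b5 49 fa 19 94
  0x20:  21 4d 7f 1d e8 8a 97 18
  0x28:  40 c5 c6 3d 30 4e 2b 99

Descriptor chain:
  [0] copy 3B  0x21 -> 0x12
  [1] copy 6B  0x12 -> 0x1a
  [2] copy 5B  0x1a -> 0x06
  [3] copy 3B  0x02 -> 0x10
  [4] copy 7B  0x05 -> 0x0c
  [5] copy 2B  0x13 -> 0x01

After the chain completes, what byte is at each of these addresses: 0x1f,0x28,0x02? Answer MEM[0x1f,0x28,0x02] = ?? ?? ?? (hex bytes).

MEM[0x1f,0x28,0x02] = 01 40 1d

D0: mem[0x12..0x14] <- [4d 7f 1d]
D1: mem[0x1a..0x1f] <- [4d 7f 1d 3b 74 01]
D2: mem[0x06..0x0a] <- [4d 7f 1d 3b 74]
D3: mem[0x10..0x12] <- [11 f2 34]
D4: mem[0x0c..0x12] <- [03 4d 7f 1d 3b 74 68]
D5: mem[0x01..0x02] <- [7f 1d]
query mem[0x1f]=0x01, mem[0x28]=0x40, mem[0x02]=0x1d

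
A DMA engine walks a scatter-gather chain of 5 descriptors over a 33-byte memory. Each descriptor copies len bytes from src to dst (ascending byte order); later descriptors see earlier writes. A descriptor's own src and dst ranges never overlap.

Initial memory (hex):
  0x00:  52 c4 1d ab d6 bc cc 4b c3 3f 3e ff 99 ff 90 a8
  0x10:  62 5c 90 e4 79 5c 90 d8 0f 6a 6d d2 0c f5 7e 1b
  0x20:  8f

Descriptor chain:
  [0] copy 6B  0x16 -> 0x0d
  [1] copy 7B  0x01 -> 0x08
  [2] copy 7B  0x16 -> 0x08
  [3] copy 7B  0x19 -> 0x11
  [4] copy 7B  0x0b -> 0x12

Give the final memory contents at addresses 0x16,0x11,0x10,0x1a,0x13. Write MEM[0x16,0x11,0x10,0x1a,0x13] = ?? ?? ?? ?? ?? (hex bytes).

  after D0: wrote 6B at 0x0d = 90d80f6a6dd2
  after D1: wrote 7B at 0x08 = c41dabd6bccc4b
  after D2: wrote 7B at 0x08 = 90d80f6a6dd20c
  after D3: wrote 7B at 0x11 = 6a6dd20cf57e1b
  after D4: wrote 7B at 0x12 = 6a6dd20c0f6a6a
query mem[0x16]=0x0f, mem[0x11]=0x6a, mem[0x10]=0x6a, mem[0x1a]=0x6d, mem[0x13]=0x6d

MEM[0x16,0x11,0x10,0x1a,0x13] = 0f 6a 6a 6d 6d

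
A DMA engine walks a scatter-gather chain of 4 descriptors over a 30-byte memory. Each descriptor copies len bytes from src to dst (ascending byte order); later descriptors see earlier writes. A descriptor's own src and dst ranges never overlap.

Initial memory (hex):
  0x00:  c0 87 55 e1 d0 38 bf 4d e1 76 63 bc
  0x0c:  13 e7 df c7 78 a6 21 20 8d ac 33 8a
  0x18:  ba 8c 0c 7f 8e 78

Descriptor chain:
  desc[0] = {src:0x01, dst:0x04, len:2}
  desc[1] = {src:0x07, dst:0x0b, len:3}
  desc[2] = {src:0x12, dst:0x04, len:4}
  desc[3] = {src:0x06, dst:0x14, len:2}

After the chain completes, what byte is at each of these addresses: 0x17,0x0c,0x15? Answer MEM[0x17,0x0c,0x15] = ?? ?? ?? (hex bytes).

MEM[0x17,0x0c,0x15] = 8a e1 ac

#0 dst[0x04+2] := {0x87,0x55}
#1 dst[0x0b+3] := {0x4d,0xe1,0x76}
#2 dst[0x04+4] := {0x21,0x20,0x8d,0xac}
#3 dst[0x14+2] := {0x8d,0xac}
query mem[0x17]=0x8a, mem[0x0c]=0xe1, mem[0x15]=0xac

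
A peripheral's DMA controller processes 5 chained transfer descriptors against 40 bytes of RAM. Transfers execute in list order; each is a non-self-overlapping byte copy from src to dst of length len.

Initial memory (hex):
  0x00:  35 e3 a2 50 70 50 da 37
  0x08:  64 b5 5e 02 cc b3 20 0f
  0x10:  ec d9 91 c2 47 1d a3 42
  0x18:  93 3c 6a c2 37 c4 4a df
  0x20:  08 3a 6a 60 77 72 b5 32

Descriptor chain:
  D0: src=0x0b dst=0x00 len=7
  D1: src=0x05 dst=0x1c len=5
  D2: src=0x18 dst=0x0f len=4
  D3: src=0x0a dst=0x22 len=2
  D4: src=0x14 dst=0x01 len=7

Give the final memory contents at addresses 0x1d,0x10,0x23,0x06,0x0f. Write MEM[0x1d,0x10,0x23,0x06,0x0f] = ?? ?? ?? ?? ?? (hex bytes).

MEM[0x1d,0x10,0x23,0x06,0x0f] = d9 3c 02 3c 93

#0 dst[0x00+7] := {0x02,0xcc,0xb3,0x20,0x0f,0xec,0xd9}
#1 dst[0x1c+5] := {0xec,0xd9,0x37,0x64,0xb5}
#2 dst[0x0f+4] := {0x93,0x3c,0x6a,0xc2}
#3 dst[0x22+2] := {0x5e,0x02}
#4 dst[0x01+7] := {0x47,0x1d,0xa3,0x42,0x93,0x3c,0x6a}
query mem[0x1d]=0xd9, mem[0x10]=0x3c, mem[0x23]=0x02, mem[0x06]=0x3c, mem[0x0f]=0x93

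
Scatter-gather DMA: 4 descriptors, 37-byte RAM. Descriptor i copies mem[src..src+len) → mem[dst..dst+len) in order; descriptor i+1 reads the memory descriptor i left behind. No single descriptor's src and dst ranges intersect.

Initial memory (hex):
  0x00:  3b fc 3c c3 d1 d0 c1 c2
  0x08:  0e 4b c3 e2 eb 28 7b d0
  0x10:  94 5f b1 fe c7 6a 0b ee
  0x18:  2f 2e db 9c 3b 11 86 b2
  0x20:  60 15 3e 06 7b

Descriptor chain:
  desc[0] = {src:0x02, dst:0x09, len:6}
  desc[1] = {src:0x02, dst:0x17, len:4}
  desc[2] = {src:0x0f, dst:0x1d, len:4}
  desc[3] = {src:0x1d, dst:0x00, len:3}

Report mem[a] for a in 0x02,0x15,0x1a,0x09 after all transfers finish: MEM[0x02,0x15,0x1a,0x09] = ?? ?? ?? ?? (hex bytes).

[0] 0x02->0x09 len=6 : 3c c3 d1 d0 c1 c2
[1] 0x02->0x17 len=4 : 3c c3 d1 d0
[2] 0x0f->0x1d len=4 : d0 94 5f b1
[3] 0x1d->0x00 len=3 : d0 94 5f
query mem[0x02]=0x5f, mem[0x15]=0x6a, mem[0x1a]=0xd0, mem[0x09]=0x3c

MEM[0x02,0x15,0x1a,0x09] = 5f 6a d0 3c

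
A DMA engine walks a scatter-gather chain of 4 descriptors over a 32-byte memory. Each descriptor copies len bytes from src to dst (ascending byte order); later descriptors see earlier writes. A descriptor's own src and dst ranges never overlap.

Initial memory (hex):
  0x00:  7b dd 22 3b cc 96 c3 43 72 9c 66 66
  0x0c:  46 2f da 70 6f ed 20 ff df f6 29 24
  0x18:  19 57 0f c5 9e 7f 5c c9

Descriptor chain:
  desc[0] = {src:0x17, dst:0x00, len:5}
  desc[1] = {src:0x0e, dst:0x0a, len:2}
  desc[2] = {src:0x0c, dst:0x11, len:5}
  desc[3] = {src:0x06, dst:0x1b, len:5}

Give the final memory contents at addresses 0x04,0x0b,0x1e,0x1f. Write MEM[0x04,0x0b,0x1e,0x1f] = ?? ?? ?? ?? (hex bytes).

MEM[0x04,0x0b,0x1e,0x1f] = c5 70 9c da

#0 dst[0x00+5] := {0x24,0x19,0x57,0x0f,0xc5}
#1 dst[0x0a+2] := {0xda,0x70}
#2 dst[0x11+5] := {0x46,0x2f,0xda,0x70,0x6f}
#3 dst[0x1b+5] := {0xc3,0x43,0x72,0x9c,0xda}
query mem[0x04]=0xc5, mem[0x0b]=0x70, mem[0x1e]=0x9c, mem[0x1f]=0xda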